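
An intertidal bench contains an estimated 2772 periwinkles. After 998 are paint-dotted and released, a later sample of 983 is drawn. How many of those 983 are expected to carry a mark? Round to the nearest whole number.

expected recaptures ≈ 354

The marked fraction of the population is 998/2772, so in a sample of 983 expect C·(M/N) marked.
E[R] = 998 × 983 / 2772 = 981034 / 2772 ≈ 353.9 → 354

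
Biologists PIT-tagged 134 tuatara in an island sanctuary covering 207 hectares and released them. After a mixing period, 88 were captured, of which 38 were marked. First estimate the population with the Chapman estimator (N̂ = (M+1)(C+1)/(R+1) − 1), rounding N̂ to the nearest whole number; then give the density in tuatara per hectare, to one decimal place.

N̂ = 135·89/39 − 1 = 12015/39 − 1 ≈ 307.1 → 307
Density = N̂ / area = 307 / 207 ≈ 1.48 → 1.5 per hectare

density ≈ 1.5 tuatara per hectare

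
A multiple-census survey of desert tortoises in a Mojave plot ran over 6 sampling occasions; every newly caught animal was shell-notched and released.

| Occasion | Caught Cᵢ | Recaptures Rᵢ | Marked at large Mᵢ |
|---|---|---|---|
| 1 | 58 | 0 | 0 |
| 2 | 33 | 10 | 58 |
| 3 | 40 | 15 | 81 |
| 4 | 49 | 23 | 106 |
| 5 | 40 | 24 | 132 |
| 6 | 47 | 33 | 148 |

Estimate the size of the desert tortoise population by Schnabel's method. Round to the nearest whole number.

Σ MᵢCᵢ = 0·58 + 58·33 + 81·40 + 106·49 + 132·40 + 148·47 = 0 + 1914 + 3240 + 5194 + 5280 + 6956 = 22584
Σ Rᵢ = 0 + 10 + 15 + 23 + 24 + 33 = 105
N̂ = 22584 / 105 ≈ 215.1 → 215

N ≈ 215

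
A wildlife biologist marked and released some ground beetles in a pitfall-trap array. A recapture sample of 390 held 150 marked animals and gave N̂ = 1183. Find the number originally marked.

From N = M·C/R: M = N·R / C = 1183·150 / 390 = 177450 / 390 = 455.

M = 455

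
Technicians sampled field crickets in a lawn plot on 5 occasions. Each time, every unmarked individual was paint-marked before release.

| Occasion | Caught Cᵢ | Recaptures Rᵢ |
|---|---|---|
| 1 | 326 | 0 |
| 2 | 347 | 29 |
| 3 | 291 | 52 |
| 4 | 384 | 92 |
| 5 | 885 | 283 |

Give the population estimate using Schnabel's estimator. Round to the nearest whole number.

Marked at large before each occasion: Mᵢ = Σⱼ<ᵢ (Cⱼ − Rⱼ) → M1=0, M2=326, M3=644, M4=883, M5=1175
Σ MᵢCᵢ = 0·326 + 326·347 + 644·291 + 883·384 + 1175·885 = 0 + 113122 + 187404 + 339072 + 1039875 = 1679473
Σ Rᵢ = 0 + 29 + 52 + 92 + 283 = 456
N̂ = 1679473 / 456 ≈ 3683.1 → 3683

N ≈ 3683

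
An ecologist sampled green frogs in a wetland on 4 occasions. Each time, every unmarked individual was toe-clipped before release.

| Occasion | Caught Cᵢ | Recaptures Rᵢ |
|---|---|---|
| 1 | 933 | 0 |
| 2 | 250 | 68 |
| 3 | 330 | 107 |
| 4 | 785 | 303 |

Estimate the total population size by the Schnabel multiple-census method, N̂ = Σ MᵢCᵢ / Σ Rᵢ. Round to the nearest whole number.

Marked at large before each occasion: Mᵢ = Σⱼ<ᵢ (Cⱼ − Rⱼ) → M1=0, M2=933, M3=1115, M4=1338
Σ MᵢCᵢ = 0·933 + 933·250 + 1115·330 + 1338·785 = 0 + 233250 + 367950 + 1050330 = 1651530
Σ Rᵢ = 0 + 68 + 107 + 303 = 478
N̂ = 1651530 / 478 ≈ 3455.1 → 3455

N ≈ 3455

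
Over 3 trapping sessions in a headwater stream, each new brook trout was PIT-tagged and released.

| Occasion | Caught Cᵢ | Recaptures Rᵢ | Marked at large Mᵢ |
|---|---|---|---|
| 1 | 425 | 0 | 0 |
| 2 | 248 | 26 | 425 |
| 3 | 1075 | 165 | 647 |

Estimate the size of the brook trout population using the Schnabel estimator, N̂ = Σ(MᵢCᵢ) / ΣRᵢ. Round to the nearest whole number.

Σ MᵢCᵢ = 0·425 + 425·248 + 647·1075 = 0 + 105400 + 695525 = 800925
Σ Rᵢ = 0 + 26 + 165 = 191
N̂ = 800925 / 191 ≈ 4193.3 → 4193

N ≈ 4193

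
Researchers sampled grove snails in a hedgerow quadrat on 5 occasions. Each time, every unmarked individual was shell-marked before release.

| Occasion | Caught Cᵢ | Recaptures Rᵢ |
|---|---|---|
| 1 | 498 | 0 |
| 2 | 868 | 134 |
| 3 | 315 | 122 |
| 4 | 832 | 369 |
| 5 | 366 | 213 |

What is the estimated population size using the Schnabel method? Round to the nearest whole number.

N ≈ 3218

Marked at large before each occasion: Mᵢ = Σⱼ<ᵢ (Cⱼ − Rⱼ) → M1=0, M2=498, M3=1232, M4=1425, M5=1888
Σ MᵢCᵢ = 0·498 + 498·868 + 1232·315 + 1425·832 + 1888·366 = 0 + 432264 + 388080 + 1185600 + 691008 = 2696952
Σ Rᵢ = 0 + 134 + 122 + 369 + 213 = 838
N̂ = 2696952 / 838 ≈ 3218.3 → 3218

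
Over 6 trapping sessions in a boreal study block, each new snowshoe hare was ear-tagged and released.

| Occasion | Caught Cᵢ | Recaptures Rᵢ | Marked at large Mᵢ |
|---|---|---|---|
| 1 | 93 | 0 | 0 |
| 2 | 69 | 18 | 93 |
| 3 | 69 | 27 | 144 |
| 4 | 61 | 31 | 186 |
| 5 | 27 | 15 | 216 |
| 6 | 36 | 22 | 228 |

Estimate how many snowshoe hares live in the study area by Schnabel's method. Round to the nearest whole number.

N ≈ 369

Σ MᵢCᵢ = 0·93 + 93·69 + 144·69 + 186·61 + 216·27 + 228·36 = 0 + 6417 + 9936 + 11346 + 5832 + 8208 = 41739
Σ Rᵢ = 0 + 18 + 27 + 31 + 15 + 22 = 113
N̂ = 41739 / 113 ≈ 369.4 → 369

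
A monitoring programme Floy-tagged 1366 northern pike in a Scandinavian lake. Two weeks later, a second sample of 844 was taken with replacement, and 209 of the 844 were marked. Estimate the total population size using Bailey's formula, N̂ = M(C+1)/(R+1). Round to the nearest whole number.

N ≈ 5497

N̂ = 1366·(844+1)/(209+1) = 1366·845/210 = 1154270/210 ≈ 5496.5 → 5497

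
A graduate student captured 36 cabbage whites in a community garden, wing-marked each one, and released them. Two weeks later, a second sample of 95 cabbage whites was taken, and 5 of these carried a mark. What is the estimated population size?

N = 684

N = (36 × 95) / 5 = 3420 / 5 = 684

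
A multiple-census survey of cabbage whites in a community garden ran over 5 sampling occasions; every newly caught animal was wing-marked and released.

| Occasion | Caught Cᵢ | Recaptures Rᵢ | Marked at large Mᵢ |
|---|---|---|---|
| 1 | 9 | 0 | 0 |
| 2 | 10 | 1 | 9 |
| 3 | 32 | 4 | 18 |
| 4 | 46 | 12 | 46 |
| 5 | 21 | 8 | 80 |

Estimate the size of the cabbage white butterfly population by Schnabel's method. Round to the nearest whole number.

Σ MᵢCᵢ = 0·9 + 9·10 + 18·32 + 46·46 + 80·21 = 0 + 90 + 576 + 2116 + 1680 = 4462
Σ Rᵢ = 0 + 1 + 4 + 12 + 8 = 25
N̂ = 4462 / 25 ≈ 178.48 → 178

N ≈ 178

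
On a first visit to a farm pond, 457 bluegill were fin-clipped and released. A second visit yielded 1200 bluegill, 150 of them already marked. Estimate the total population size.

N = 3656

N = (457 × 1200) / 150 = 548400 / 150 = 3656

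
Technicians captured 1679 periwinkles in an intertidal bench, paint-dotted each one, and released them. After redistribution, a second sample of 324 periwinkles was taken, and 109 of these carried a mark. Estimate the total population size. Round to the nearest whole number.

N ≈ 4991

Lincoln-Petersen assumes M/N = R/C, so N = M·C / R.
N = (1679 × 324) / 109 = 543996 / 109 ≈ 4990.8 → 4991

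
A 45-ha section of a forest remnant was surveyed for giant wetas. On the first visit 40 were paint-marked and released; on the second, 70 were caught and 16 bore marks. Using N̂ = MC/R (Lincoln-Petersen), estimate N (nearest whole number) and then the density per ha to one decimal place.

density ≈ 3.9 giant wetas per ha

N̂ = 40·70/16 = 2800/16 = 175
Density = N̂ / area = 175 / 45 ≈ 3.89 → 3.9 per ha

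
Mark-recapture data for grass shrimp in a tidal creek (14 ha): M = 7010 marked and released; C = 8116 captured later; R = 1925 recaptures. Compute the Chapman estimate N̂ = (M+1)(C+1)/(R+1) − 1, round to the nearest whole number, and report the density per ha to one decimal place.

density ≈ 2110.4 grass shrimp per ha

N̂ = 7011·8117/1926 − 1 = 56908287/1926 − 1 ≈ 29546.4 → 29546
Density = N̂ / area = 29546 / 14 ≈ 2110.43 → 2110.4 per ha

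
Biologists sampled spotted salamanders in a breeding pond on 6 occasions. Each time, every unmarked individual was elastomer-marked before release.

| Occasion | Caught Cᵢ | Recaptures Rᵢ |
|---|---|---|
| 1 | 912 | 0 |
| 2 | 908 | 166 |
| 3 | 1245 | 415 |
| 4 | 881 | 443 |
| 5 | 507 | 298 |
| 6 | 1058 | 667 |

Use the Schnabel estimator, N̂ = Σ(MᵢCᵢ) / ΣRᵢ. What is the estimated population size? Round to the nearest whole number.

N ≈ 4962

Marked at large before each occasion: Mᵢ = Σⱼ<ᵢ (Cⱼ − Rⱼ) → M1=0, M2=912, M3=1654, M4=2484, M5=2922, M6=3131
Σ MᵢCᵢ = 0·912 + 912·908 + 1654·1245 + 2484·881 + 2922·507 + 3131·1058 = 0 + 828096 + 2059230 + 2188404 + 1481454 + 3312598 = 9869782
Σ Rᵢ = 0 + 166 + 415 + 443 + 298 + 667 = 1989
N̂ = 9869782 / 1989 ≈ 4962.2 → 4962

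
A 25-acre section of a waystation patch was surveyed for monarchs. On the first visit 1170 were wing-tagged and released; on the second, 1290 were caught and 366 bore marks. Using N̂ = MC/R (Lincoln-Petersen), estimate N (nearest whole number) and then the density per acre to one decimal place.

N̂ = 1170·1290/366 = 1509300/366 ≈ 4123.8 → 4124
Density = N̂ / area = 4124 / 25 ≈ 164.96 → 165.0 per acre

density ≈ 165.0 monarchs per acre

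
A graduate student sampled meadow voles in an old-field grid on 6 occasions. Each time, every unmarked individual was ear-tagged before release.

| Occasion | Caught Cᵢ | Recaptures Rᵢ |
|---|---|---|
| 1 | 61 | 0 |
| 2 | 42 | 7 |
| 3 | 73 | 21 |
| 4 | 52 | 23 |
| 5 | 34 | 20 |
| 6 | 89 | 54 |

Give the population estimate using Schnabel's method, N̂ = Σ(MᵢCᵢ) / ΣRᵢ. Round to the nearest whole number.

N ≈ 322

Marked at large before each occasion: Mᵢ = Σⱼ<ᵢ (Cⱼ − Rⱼ) → M1=0, M2=61, M3=96, M4=148, M5=177, M6=191
Σ MᵢCᵢ = 0·61 + 61·42 + 96·73 + 148·52 + 177·34 + 191·89 = 0 + 2562 + 7008 + 7696 + 6018 + 16999 = 40283
Σ Rᵢ = 0 + 7 + 21 + 23 + 20 + 54 = 125
N̂ = 40283 / 125 ≈ 322.3 → 322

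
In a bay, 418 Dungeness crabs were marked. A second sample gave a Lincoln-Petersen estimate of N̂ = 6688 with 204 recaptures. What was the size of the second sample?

C = 3264

From N = M·C/R: C = N·R / M = 6688·204 / 418 = 1364352 / 418 = 3264.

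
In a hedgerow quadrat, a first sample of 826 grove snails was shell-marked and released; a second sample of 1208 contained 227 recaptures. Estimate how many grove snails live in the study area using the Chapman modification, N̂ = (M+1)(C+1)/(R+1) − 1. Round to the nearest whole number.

N̂ = (826+1)(1208+1)/(227+1) − 1 = 827·1209/228 − 1
= 999843/228 − 1 ≈ 4385.3 − 1 ≈ 4384.3 → 4384

N ≈ 4384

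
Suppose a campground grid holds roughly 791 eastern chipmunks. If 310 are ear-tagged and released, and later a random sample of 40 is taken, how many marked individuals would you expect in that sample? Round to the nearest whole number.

Expected recaptures E[R] = M·C / N.
E[R] = 310 × 40 / 791 = 12400 / 791 ≈ 15.7 → 16

expected recaptures ≈ 16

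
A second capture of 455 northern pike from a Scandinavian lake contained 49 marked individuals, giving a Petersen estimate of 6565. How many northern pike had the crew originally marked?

From N = M·C/R: M = N·R / C = 6565·49 / 455 = 321685 / 455 = 707.

M = 707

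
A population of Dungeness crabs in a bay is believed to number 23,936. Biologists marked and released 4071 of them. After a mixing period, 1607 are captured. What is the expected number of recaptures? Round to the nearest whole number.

The marked fraction of the population is 4071/23936, so in a sample of 1607 expect C·(M/N) marked.
E[R] = 4071 × 1607 / 23936 = 6542097 / 23936 ≈ 273.3 → 273

expected recaptures ≈ 273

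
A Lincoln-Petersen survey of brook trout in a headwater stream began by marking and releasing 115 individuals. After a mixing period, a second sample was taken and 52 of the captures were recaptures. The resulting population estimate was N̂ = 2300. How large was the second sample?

From N = M·C/R: C = N·R / M = 2300·52 / 115 = 119600 / 115 = 1040.

C = 1040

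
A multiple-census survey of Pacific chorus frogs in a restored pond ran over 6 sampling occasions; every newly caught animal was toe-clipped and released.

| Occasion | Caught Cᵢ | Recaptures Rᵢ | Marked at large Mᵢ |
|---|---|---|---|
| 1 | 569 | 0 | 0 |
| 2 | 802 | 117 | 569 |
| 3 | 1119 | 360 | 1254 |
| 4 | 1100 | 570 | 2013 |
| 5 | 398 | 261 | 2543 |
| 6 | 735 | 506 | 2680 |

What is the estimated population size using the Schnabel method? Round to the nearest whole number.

Σ MᵢCᵢ = 0·569 + 569·802 + 1254·1119 + 2013·1100 + 2543·398 + 2680·735 = 0 + 456338 + 1403226 + 2214300 + 1012114 + 1969800 = 7055778
Σ Rᵢ = 0 + 117 + 360 + 570 + 261 + 506 = 1814
N̂ = 7055778 / 1814 ≈ 3889.6 → 3890

N ≈ 3890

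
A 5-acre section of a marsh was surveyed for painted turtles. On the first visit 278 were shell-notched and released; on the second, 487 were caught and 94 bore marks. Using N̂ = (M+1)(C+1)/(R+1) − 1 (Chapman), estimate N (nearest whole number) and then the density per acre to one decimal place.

N̂ = 279·488/95 − 1 = 136152/95 − 1 ≈ 1432.2 → 1432
Density = N̂ / area = 1432 / 5 ≈ 286.40 → 286.4 per acre

density ≈ 286.4 painted turtles per acre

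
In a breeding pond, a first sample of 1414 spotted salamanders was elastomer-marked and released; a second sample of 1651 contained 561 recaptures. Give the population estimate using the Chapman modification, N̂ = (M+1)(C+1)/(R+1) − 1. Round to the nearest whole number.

N̂ = (1414+1)(1651+1)/(561+1) − 1 = 1415·1652/562 − 1
= 2337580/562 − 1 ≈ 4159.4 − 1 ≈ 4158.4 → 4158

N ≈ 4158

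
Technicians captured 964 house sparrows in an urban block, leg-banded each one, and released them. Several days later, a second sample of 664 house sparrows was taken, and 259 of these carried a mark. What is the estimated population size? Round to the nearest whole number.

If marked individuals mix randomly, R/C ≈ M/N, giving N ≈ M·C/R.
N = (964 × 664) / 259 = 640096 / 259 ≈ 2471.4 → 2471

N ≈ 2471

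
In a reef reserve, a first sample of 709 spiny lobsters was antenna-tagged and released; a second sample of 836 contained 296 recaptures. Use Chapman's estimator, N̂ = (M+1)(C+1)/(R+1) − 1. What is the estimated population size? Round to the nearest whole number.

N̂ = (709+1)(836+1)/(296+1) − 1 = 710·837/297 − 1
= 594270/297 − 1 ≈ 2000.9 − 1 ≈ 1999.9 → 2000

N ≈ 2000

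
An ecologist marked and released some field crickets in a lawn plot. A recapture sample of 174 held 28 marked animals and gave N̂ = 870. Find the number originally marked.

M = 140

From N = M·C/R: M = N·R / C = 870·28 / 174 = 24360 / 174 = 140.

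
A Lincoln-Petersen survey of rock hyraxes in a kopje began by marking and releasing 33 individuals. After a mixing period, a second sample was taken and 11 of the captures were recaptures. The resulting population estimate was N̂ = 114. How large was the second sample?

C = 38

From N = M·C/R: C = N·R / M = 114·11 / 33 = 1254 / 33 = 38.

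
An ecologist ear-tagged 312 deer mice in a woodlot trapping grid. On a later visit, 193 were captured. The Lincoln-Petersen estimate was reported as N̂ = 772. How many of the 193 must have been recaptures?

From N = M·C/R: R = M·C / N = 312·193 / 772 = 60216 / 772 = 78.

R = 78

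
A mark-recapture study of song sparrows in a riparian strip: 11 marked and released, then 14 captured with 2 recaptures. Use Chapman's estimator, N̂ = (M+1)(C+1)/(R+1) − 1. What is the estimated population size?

N = 59

N̂ = (11+1)(14+1)/(2+1) − 1 = 12·15/3 − 1
= 180/3 − 1 = 60 − 1 = 59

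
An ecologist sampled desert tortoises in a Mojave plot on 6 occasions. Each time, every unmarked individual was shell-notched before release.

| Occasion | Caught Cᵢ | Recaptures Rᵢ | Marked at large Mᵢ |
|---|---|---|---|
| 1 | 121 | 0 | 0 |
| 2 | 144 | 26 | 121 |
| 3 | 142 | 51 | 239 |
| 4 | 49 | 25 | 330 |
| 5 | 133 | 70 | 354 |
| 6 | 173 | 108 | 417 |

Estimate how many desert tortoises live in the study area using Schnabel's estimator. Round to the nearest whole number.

Σ MᵢCᵢ = 0·121 + 121·144 + 239·142 + 330·49 + 354·133 + 417·173 = 0 + 17424 + 33938 + 16170 + 47082 + 72141 = 186755
Σ Rᵢ = 0 + 26 + 51 + 25 + 70 + 108 = 280
N̂ = 186755 / 280 ≈ 667.0 → 667

N ≈ 667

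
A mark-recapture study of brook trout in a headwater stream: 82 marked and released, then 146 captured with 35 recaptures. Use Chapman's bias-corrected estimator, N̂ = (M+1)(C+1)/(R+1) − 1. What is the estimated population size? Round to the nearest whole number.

N̂ = (82+1)(146+1)/(35+1) − 1 = 83·147/36 − 1
= 12201/36 − 1 ≈ 338.9 − 1 ≈ 337.9 → 338

N ≈ 338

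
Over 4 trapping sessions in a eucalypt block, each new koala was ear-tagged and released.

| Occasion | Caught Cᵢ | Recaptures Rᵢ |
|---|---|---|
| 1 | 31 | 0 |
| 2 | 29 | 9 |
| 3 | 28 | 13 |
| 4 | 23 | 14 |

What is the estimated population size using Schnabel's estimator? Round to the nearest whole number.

N ≈ 107

Marked at large before each occasion: Mᵢ = Σⱼ<ᵢ (Cⱼ − Rⱼ) → M1=0, M2=31, M3=51, M4=66
Σ MᵢCᵢ = 0·31 + 31·29 + 51·28 + 66·23 = 0 + 899 + 1428 + 1518 = 3845
Σ Rᵢ = 0 + 9 + 13 + 14 = 36
N̂ = 3845 / 36 ≈ 106.8 → 107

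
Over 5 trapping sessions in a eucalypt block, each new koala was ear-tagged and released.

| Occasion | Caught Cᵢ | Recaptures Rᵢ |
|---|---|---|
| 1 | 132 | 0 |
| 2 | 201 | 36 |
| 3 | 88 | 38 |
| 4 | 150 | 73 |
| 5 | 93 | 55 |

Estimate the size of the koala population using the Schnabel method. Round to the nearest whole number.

Marked at large before each occasion: Mᵢ = Σⱼ<ᵢ (Cⱼ − Rⱼ) → M1=0, M2=132, M3=297, M4=347, M5=424
Σ MᵢCᵢ = 0·132 + 132·201 + 297·88 + 347·150 + 424·93 = 0 + 26532 + 26136 + 52050 + 39432 = 144150
Σ Rᵢ = 0 + 36 + 38 + 73 + 55 = 202
N̂ = 144150 / 202 ≈ 713.6 → 714

N ≈ 714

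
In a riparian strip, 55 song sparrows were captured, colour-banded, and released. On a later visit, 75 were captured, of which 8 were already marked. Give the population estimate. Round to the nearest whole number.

The marked fraction in the recapture sample should equal the marked fraction in the population: 8/75 = 55/N.
N = (55 × 75) / 8 = 4125 / 8 ≈ 515.6 → 516

N ≈ 516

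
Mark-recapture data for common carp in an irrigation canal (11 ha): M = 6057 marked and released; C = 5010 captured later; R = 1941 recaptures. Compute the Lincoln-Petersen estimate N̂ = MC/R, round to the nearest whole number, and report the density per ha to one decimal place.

N̂ = 6057·5010/1941 = 30345570/1941 ≈ 15634.0 → 15634
Density = N̂ / area = 15634 / 11 ≈ 1421.27 → 1421.3 per ha

density ≈ 1421.3 common carp per ha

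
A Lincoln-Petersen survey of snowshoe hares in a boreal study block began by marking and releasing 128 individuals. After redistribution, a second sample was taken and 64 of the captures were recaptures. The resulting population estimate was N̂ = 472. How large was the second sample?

C = 236

From N = M·C/R: C = N·R / M = 472·64 / 128 = 30208 / 128 = 236.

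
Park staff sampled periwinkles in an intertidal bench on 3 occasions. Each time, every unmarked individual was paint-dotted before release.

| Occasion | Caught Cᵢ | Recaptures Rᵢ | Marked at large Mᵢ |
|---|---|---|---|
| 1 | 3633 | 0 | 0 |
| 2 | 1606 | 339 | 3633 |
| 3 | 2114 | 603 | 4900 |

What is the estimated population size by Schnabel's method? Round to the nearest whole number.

N ≈ 17,190

Σ MᵢCᵢ = 0·3633 + 3633·1606 + 4900·2114 = 0 + 5834598 + 10358600 = 16193198
Σ Rᵢ = 0 + 339 + 603 = 942
N̂ = 16193198 / 942 ≈ 17190.2 → 17190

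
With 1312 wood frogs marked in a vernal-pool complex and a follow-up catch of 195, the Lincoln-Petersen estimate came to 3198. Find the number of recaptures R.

From N = M·C/R: R = M·C / N = 1312·195 / 3198 = 255840 / 3198 = 80.

R = 80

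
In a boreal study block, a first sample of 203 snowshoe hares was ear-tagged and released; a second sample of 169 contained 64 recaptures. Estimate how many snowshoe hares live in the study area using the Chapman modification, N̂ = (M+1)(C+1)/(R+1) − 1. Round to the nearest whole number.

N̂ = (203+1)(169+1)/(64+1) − 1 = 204·170/65 − 1
= 34680/65 − 1 ≈ 533.5 − 1 ≈ 532.5 → 533

N ≈ 533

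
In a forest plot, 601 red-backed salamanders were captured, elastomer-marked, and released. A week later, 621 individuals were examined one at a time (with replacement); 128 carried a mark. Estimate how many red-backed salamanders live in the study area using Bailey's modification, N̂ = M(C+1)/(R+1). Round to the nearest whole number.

N ≈ 2898

N̂ = 601·(621+1)/(128+1) = 601·622/129 = 373822/129 ≈ 2897.8 → 2898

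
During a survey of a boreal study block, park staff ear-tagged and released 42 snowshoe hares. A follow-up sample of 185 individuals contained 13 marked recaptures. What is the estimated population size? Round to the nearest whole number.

N = (42 × 185) / 13 = 7770 / 13 ≈ 597.7 → 598

N ≈ 598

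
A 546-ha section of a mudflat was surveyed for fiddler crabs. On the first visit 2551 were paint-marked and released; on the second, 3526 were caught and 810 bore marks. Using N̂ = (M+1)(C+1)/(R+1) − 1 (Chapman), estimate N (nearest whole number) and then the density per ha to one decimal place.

density ≈ 20.3 fiddler crabs per ha

N̂ = 2552·3527/811 − 1 = 9000904/811 − 1 ≈ 11097.5 → 11098
Density = N̂ / area = 11098 / 546 ≈ 20.33 → 20.3 per ha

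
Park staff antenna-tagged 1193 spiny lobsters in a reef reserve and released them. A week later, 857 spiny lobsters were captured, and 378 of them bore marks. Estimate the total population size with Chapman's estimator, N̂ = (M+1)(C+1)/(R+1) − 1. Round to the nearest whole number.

N ≈ 2702

N̂ = (1193+1)(857+1)/(378+1) − 1 = 1194·858/379 − 1
= 1024452/379 − 1 ≈ 2703.0 − 1 ≈ 2702.0 → 2702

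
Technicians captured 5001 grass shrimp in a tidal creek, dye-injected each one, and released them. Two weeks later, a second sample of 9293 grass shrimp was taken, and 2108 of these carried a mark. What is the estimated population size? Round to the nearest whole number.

N ≈ 22,047

Lincoln-Petersen assumes M/N = R/C, so N = M·C / R.
N = (5001 × 9293) / 2108 = 46474293 / 2108 ≈ 22046.6 → 22047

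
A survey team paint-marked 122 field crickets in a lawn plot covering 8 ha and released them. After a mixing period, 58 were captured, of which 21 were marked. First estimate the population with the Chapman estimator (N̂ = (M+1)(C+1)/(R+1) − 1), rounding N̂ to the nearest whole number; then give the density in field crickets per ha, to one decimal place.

N̂ = 123·59/22 − 1 = 7257/22 − 1 ≈ 328.9 → 329
Density = N̂ / area = 329 / 8 ≈ 41.12 → 41.1 per ha

density ≈ 41.1 field crickets per ha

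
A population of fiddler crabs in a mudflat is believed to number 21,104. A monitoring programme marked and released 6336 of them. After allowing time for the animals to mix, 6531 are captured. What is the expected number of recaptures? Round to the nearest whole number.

The marked fraction of the population is 6336/21104, so in a sample of 6531 expect C·(M/N) marked.
E[R] = 6336 × 6531 / 21104 = 41380416 / 21104 ≈ 1960.8 → 1961

expected recaptures ≈ 1961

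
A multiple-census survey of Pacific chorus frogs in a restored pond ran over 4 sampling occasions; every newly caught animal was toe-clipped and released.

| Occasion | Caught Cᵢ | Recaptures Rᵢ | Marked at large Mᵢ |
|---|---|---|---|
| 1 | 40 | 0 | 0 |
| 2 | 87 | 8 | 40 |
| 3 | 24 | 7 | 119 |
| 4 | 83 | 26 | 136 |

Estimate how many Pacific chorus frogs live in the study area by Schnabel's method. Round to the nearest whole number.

Σ MᵢCᵢ = 0·40 + 40·87 + 119·24 + 136·83 = 0 + 3480 + 2856 + 11288 = 17624
Σ Rᵢ = 0 + 8 + 7 + 26 = 41
N̂ = 17624 / 41 ≈ 429.9 → 430

N ≈ 430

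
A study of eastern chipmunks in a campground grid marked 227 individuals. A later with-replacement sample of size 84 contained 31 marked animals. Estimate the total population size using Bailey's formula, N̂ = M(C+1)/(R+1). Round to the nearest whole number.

N ≈ 603

N̂ = 227·(84+1)/(31+1) = 227·85/32 = 19295/32 ≈ 603.0 → 603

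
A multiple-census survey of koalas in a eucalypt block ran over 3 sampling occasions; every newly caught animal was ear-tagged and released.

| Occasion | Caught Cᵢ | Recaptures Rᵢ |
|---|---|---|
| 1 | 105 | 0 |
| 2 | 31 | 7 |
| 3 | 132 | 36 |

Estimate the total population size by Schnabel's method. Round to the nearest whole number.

N ≈ 472

Marked at large before each occasion: Mᵢ = Σⱼ<ᵢ (Cⱼ − Rⱼ) → M1=0, M2=105, M3=129
Σ MᵢCᵢ = 0·105 + 105·31 + 129·132 = 0 + 3255 + 17028 = 20283
Σ Rᵢ = 0 + 7 + 36 = 43
N̂ = 20283 / 43 ≈ 471.7 → 472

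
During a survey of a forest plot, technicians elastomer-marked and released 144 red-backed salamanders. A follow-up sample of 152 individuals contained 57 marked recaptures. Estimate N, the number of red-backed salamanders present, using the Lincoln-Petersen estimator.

Lincoln-Petersen assumes M/N = R/C, so N = M·C / R.
N = (144 × 152) / 57 = 21888 / 57 = 384

N = 384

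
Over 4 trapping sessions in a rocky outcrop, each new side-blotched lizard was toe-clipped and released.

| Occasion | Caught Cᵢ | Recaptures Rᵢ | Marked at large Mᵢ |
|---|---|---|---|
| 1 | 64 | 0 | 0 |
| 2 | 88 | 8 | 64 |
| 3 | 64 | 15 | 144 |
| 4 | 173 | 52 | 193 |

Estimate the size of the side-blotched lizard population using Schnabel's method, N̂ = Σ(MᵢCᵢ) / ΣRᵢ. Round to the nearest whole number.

N ≈ 643

Σ MᵢCᵢ = 0·64 + 64·88 + 144·64 + 193·173 = 0 + 5632 + 9216 + 33389 = 48237
Σ Rᵢ = 0 + 8 + 15 + 52 = 75
N̂ = 48237 / 75 ≈ 643.2 → 643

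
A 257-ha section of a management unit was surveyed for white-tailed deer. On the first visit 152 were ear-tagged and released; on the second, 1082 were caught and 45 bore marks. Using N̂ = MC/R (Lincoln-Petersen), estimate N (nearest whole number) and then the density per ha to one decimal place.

density ≈ 14.2 white-tailed deer per ha

N̂ = 152·1082/45 = 164464/45 ≈ 3654.8 → 3655
Density = N̂ / area = 3655 / 257 ≈ 14.22 → 14.2 per ha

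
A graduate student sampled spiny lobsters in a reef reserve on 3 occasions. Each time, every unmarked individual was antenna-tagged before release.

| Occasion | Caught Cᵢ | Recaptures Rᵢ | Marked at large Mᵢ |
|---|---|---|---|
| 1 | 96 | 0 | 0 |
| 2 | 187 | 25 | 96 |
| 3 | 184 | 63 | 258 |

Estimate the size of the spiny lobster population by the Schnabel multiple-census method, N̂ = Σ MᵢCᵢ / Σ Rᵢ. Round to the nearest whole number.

N ≈ 743

Σ MᵢCᵢ = 0·96 + 96·187 + 258·184 = 0 + 17952 + 47472 = 65424
Σ Rᵢ = 0 + 25 + 63 = 88
N̂ = 65424 / 88 ≈ 743.45 → 743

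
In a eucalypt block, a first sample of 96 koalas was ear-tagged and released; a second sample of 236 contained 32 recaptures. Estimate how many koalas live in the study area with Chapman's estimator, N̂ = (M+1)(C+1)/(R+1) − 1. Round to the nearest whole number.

N̂ = (96+1)(236+1)/(32+1) − 1 = 97·237/33 − 1
= 22989/33 − 1 ≈ 696.6 − 1 ≈ 695.6 → 696

N ≈ 696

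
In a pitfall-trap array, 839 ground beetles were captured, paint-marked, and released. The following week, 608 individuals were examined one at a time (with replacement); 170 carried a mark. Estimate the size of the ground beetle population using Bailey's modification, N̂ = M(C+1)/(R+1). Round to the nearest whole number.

N̂ = 839·(608+1)/(170+1) = 839·609/171 = 510951/171 ≈ 2988.0 → 2988

N ≈ 2988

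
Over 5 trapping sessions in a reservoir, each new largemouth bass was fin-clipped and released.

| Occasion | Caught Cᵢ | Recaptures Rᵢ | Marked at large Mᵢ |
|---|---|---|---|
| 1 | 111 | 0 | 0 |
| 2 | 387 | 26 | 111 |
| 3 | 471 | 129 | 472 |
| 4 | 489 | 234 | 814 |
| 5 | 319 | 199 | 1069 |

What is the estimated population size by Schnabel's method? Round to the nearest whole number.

Σ MᵢCᵢ = 0·111 + 111·387 + 472·471 + 814·489 + 1069·319 = 0 + 42957 + 222312 + 398046 + 341011 = 1004326
Σ Rᵢ = 0 + 26 + 129 + 234 + 199 = 588
N̂ = 1004326 / 588 ≈ 1708.0 → 1708

N ≈ 1708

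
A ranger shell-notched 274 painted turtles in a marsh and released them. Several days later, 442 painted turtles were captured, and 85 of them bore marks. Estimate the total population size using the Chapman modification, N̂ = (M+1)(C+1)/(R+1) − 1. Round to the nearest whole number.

N̂ = (274+1)(442+1)/(85+1) − 1 = 275·443/86 − 1
= 121825/86 − 1 ≈ 1416.6 − 1 ≈ 1415.6 → 1416

N ≈ 1416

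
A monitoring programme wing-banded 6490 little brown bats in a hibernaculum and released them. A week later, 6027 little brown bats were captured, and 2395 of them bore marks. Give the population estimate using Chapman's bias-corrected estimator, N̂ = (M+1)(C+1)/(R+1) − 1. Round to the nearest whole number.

N̂ = (6490+1)(6027+1)/(2395+1) − 1 = 6491·6028/2396 − 1
= 39127748/2396 − 1 ≈ 16330.4 − 1 ≈ 16329.4 → 16329

N ≈ 16,329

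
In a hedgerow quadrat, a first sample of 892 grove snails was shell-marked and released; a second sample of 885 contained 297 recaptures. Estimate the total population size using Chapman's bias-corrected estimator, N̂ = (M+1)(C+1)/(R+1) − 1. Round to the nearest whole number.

N ≈ 2654

N̂ = (892+1)(885+1)/(297+1) − 1 = 893·886/298 − 1
= 791198/298 − 1 ≈ 2655.0 − 1 ≈ 2654.0 → 2654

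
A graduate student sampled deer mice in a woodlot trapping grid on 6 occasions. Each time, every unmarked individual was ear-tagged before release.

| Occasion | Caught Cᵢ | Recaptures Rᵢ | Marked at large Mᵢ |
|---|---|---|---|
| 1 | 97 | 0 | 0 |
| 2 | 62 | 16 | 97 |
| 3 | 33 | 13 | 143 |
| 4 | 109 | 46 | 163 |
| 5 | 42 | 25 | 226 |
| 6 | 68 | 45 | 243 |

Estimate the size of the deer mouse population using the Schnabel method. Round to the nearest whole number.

Σ MᵢCᵢ = 0·97 + 97·62 + 143·33 + 163·109 + 226·42 + 243·68 = 0 + 6014 + 4719 + 17767 + 9492 + 16524 = 54516
Σ Rᵢ = 0 + 16 + 13 + 46 + 25 + 45 = 145
N̂ = 54516 / 145 ≈ 376.0 → 376

N ≈ 376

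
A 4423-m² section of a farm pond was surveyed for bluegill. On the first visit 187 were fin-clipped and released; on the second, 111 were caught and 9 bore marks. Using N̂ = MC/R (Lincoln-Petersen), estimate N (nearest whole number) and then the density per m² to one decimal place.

density ≈ 0.5 bluegill per m²

N̂ = 187·111/9 = 20757/9 ≈ 2306.3 → 2306
Density = N̂ / area = 2306 / 4423 ≈ 0.52 → 0.5 per m²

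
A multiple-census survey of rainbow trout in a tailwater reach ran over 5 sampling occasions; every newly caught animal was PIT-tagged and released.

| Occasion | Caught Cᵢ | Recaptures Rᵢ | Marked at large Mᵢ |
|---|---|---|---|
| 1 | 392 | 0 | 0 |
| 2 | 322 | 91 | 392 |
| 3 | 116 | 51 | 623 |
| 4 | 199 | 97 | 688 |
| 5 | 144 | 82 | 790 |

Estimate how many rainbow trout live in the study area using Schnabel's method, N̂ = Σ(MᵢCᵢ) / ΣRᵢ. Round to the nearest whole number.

N ≈ 1399

Σ MᵢCᵢ = 0·392 + 392·322 + 623·116 + 688·199 + 790·144 = 0 + 126224 + 72268 + 136912 + 113760 = 449164
Σ Rᵢ = 0 + 91 + 51 + 97 + 82 = 321
N̂ = 449164 / 321 ≈ 1399.3 → 1399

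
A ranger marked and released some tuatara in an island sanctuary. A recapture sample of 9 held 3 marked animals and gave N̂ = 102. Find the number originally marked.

From N = M·C/R: M = N·R / C = 102·3 / 9 = 306 / 9 = 34.

M = 34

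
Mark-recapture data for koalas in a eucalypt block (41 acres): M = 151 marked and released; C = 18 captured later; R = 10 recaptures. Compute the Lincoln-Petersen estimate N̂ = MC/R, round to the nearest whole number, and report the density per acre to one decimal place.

N̂ = 151·18/10 = 2718/10 ≈ 271.8 → 272
Density = N̂ / area = 272 / 41 ≈ 6.63 → 6.6 per acre

density ≈ 6.6 koalas per acre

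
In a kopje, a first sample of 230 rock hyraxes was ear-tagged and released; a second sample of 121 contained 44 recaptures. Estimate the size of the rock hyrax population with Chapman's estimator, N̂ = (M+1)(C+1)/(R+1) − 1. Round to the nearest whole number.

N ≈ 625

N̂ = (230+1)(121+1)/(44+1) − 1 = 231·122/45 − 1
= 28182/45 − 1 ≈ 626.3 − 1 ≈ 625.3 → 625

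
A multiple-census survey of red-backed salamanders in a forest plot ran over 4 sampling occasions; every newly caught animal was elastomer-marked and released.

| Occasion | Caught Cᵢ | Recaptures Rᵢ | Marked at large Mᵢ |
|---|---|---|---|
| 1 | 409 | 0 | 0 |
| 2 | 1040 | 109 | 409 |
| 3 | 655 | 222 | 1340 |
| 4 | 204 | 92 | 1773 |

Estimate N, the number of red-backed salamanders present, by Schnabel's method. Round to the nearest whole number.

N ≈ 3936

Σ MᵢCᵢ = 0·409 + 409·1040 + 1340·655 + 1773·204 = 0 + 425360 + 877700 + 361692 = 1664752
Σ Rᵢ = 0 + 109 + 222 + 92 = 423
N̂ = 1664752 / 423 ≈ 3935.6 → 3936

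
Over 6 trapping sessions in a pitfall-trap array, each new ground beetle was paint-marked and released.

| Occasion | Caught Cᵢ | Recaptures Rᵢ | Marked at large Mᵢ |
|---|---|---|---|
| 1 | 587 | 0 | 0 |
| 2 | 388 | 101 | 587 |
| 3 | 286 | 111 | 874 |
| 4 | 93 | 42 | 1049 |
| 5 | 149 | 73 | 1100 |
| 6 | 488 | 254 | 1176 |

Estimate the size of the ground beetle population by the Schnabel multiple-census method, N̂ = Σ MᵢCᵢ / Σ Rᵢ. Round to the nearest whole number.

N ≈ 2260

Σ MᵢCᵢ = 0·587 + 587·388 + 874·286 + 1049·93 + 1100·149 + 1176·488 = 0 + 227756 + 249964 + 97557 + 163900 + 573888 = 1313065
Σ Rᵢ = 0 + 101 + 111 + 42 + 73 + 254 = 581
N̂ = 1313065 / 581 ≈ 2260.0 → 2260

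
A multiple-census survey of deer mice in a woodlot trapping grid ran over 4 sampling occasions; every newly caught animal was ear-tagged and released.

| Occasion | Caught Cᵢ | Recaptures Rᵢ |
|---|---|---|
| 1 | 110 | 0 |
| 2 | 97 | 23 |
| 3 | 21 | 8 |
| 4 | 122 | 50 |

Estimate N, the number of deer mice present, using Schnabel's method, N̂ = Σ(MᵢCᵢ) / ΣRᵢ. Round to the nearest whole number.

Marked at large before each occasion: Mᵢ = Σⱼ<ᵢ (Cⱼ − Rⱼ) → M1=0, M2=110, M3=184, M4=197
Σ MᵢCᵢ = 0·110 + 110·97 + 184·21 + 197·122 = 0 + 10670 + 3864 + 24034 = 38568
Σ Rᵢ = 0 + 23 + 8 + 50 = 81
N̂ = 38568 / 81 ≈ 476.1 → 476

N ≈ 476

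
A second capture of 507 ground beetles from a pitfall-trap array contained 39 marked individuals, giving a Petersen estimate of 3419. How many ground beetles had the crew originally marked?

From N = M·C/R: M = N·R / C = 3419·39 / 507 = 133341 / 507 = 263.

M = 263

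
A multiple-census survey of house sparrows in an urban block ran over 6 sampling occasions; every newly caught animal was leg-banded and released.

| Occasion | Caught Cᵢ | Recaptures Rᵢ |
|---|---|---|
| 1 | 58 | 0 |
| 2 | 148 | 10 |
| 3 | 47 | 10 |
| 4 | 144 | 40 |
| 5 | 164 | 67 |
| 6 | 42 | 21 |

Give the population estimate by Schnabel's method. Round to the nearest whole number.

N ≈ 844

Marked at large before each occasion: Mᵢ = Σⱼ<ᵢ (Cⱼ − Rⱼ) → M1=0, M2=58, M3=196, M4=233, M5=337, M6=434
Σ MᵢCᵢ = 0·58 + 58·148 + 196·47 + 233·144 + 337·164 + 434·42 = 0 + 8584 + 9212 + 33552 + 55268 + 18228 = 124844
Σ Rᵢ = 0 + 10 + 10 + 40 + 67 + 21 = 148
N̂ = 124844 / 148 ≈ 843.5 → 844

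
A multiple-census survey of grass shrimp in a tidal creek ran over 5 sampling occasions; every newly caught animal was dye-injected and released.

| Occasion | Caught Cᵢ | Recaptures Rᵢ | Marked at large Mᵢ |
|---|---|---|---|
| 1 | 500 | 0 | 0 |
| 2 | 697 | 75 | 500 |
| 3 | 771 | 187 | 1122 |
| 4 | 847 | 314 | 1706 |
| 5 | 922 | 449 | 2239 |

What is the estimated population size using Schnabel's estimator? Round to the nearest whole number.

N ≈ 4608

Σ MᵢCᵢ = 0·500 + 500·697 + 1122·771 + 1706·847 + 2239·922 = 0 + 348500 + 865062 + 1444982 + 2064358 = 4722902
Σ Rᵢ = 0 + 75 + 187 + 314 + 449 = 1025
N̂ = 4722902 / 1025 ≈ 4607.7 → 4608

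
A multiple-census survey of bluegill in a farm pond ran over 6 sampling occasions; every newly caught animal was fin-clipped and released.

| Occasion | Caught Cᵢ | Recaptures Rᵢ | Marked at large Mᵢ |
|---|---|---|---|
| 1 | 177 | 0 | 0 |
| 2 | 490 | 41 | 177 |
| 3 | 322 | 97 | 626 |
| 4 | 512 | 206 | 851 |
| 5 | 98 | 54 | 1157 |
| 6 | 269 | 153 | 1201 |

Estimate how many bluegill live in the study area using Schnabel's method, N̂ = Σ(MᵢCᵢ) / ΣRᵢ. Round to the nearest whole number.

N ≈ 2106

Σ MᵢCᵢ = 0·177 + 177·490 + 626·322 + 851·512 + 1157·98 + 1201·269 = 0 + 86730 + 201572 + 435712 + 113386 + 323069 = 1160469
Σ Rᵢ = 0 + 41 + 97 + 206 + 54 + 153 = 551
N̂ = 1160469 / 551 ≈ 2106.1 → 2106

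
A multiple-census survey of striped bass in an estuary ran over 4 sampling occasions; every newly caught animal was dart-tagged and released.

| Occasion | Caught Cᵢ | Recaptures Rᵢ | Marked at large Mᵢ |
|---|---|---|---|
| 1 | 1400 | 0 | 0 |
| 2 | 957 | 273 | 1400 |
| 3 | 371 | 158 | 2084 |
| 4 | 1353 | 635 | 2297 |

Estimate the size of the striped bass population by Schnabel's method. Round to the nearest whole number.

Σ MᵢCᵢ = 0·1400 + 1400·957 + 2084·371 + 2297·1353 = 0 + 1339800 + 773164 + 3107841 = 5220805
Σ Rᵢ = 0 + 273 + 158 + 635 = 1066
N̂ = 5220805 / 1066 ≈ 4897.6 → 4898

N ≈ 4898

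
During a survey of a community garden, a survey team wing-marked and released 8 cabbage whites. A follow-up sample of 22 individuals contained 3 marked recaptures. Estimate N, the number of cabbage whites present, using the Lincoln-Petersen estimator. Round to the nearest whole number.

Lincoln-Petersen assumes M/N = R/C, so N = M·C / R.
N = (8 × 22) / 3 = 176 / 3 ≈ 58.7 → 59

N ≈ 59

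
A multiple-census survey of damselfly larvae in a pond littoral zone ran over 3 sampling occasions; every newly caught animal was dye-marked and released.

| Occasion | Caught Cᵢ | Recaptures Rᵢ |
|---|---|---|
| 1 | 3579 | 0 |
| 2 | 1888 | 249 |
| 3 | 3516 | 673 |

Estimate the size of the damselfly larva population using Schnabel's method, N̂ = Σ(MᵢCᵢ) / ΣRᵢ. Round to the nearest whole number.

Marked at large before each occasion: Mᵢ = Σⱼ<ᵢ (Cⱼ − Rⱼ) → M1=0, M2=3579, M3=5218
Σ MᵢCᵢ = 0·3579 + 3579·1888 + 5218·3516 = 0 + 6757152 + 18346488 = 25103640
Σ Rᵢ = 0 + 249 + 673 = 922
N̂ = 25103640 / 922 ≈ 27227.4 → 27227

N ≈ 27,227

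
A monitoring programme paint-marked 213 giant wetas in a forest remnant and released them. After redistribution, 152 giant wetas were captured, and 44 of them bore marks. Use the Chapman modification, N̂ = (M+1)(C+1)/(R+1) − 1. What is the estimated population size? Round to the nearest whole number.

N ≈ 727

N̂ = (213+1)(152+1)/(44+1) − 1 = 214·153/45 − 1
= 32742/45 − 1 ≈ 727.6 − 1 ≈ 726.6 → 727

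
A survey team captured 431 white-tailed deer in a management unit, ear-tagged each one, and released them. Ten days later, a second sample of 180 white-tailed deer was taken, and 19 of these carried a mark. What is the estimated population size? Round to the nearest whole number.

The marked fraction in the recapture sample should equal the marked fraction in the population: 19/180 = 431/N.
N = (431 × 180) / 19 = 77580 / 19 ≈ 4083.2 → 4083

N ≈ 4083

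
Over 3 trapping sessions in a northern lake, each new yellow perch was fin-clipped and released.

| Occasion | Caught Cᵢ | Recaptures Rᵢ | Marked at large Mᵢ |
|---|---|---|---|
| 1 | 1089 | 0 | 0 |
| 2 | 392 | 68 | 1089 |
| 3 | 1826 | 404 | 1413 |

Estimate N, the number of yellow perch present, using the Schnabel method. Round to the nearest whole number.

N ≈ 6371

Σ MᵢCᵢ = 0·1089 + 1089·392 + 1413·1826 = 0 + 426888 + 2580138 = 3007026
Σ Rᵢ = 0 + 68 + 404 = 472
N̂ = 3007026 / 472 ≈ 6370.8 → 6371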